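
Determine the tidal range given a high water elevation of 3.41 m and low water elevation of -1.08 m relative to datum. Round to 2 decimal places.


Tidal range = High water - Low water
Tidal range = 3.41 - (-1.08)
Tidal range = 4.49 m

4.49


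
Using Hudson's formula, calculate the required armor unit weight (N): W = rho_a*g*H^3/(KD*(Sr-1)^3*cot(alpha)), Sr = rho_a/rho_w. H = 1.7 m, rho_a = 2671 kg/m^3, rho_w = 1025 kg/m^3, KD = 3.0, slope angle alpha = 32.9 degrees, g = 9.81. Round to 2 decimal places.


Sr = rho_a / rho_w = 2671 / 1025 = 2.605854
(Sr - 1) = 1.605854
(Sr - 1)^3 = 4.141121
cot(32.9) = 1 / tan(32.9) = 1 / 0.646929 = 1.545765
Numerator = 2671 * 9.81 * 1.7^3 = 128732.9316
Denominator = 3.0 * 4.141121 * 1.545765 = 19.203594
W = 128732.9316 / 19.203594
W = 6703.59 N

6703.59


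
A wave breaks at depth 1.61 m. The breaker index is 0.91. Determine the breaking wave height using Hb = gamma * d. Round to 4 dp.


Hb = gamma * d
Hb = 0.91 * 1.61
Hb = 1.4651 m

1.4651


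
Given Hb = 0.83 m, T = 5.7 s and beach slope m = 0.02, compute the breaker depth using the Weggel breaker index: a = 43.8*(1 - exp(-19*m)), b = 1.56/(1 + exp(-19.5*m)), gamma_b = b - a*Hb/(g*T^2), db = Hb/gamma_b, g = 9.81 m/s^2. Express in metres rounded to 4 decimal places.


a = 43.8 * (1 - exp(-19 * m))
exp(-19 * 0.02) = exp(-0.3800) = 0.683861
a = 43.8 * (1 - 0.683861) = 13.846870
b = 1.56 / (1 + exp(-19.5 * m))
exp(-19.5 * 0.02) = exp(-0.3900) = 0.677057
b = 1.56 / (1 + 0.677057) = 0.930201
Hb / (g * T^2) = 0.83 / (9.81 * 5.7^2) = 0.83 / 318.7269 = 0.00260411
gamma_b = b - a * Hb/(g*T^2) = 0.930201 - 13.846870 * 0.00260411 = 0.894142
db = Hb / gamma_b = 0.83 / 0.894142
db = 0.9283 m

0.9283


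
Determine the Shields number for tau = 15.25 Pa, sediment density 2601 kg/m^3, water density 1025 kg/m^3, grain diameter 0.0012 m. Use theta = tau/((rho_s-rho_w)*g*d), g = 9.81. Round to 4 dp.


theta = tau / ((rho_s - rho_w) * g * d)
rho_s - rho_w = 2601 - 1025 = 1576
Denominator = 1576 * 9.81 * 0.0012 = 18.552672
theta = 15.25 / 18.552672
theta = 0.8220

0.8220


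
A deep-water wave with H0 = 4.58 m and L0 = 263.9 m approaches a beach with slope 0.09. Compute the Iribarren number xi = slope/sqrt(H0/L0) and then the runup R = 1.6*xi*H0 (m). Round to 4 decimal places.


xi = slope / sqrt(H0/L0)
H0/L0 = 4.58/263.9 = 0.017355
sqrt(0.017355) = 0.131739
xi = 0.09 / 0.131739 = 0.683171
R = 1.6 * xi * H0 = 1.6 * 0.683171 * 4.58
R = 5.0063 m

5.0063


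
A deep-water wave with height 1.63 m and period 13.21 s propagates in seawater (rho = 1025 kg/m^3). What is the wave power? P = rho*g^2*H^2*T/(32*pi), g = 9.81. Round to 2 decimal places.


P = rho * g^2 * H^2 * T / (32 * pi)
P = 1025 * 9.81^2 * 1.63^2 * 13.21 / (32 * pi)
P = 1025 * 96.2361 * 2.6569 * 13.21 / 100.53096
P = 34438.17 W/m

34438.17


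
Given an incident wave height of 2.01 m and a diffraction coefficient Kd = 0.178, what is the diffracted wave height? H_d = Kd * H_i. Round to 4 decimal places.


H_d = Kd * H_i
H_d = 0.178 * 2.01
H_d = 0.3578 m

0.3578


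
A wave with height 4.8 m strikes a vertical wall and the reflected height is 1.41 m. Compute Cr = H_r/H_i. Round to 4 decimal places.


Cr = H_r / H_i
Cr = 1.41 / 4.8
Cr = 0.2938

0.2938


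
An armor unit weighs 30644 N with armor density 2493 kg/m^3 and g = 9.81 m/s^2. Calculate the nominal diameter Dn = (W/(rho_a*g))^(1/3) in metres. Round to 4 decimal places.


V = W / (rho_a * g)
V = 30644 / (2493 * 9.81)
V = 30644 / 24456.33
V = 1.253009 m^3
Dn = V^(1/3) = 1.253009^(1/3)
Dn = 1.0781 m

1.0781


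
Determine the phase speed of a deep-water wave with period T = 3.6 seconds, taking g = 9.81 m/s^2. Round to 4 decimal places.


We use the deep-water celerity formula:
C = g * T / (2 * pi)
C = 9.81 * 3.6 / (2 * 3.14159...)
C = 35.316000 / 6.283185
C = 5.6207 m/s

5.6207


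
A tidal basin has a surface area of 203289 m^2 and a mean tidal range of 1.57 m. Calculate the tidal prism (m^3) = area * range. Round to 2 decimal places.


Tidal prism = Area * Tidal range
P = 203289 * 1.57
P = 319163.73 m^3

319163.73


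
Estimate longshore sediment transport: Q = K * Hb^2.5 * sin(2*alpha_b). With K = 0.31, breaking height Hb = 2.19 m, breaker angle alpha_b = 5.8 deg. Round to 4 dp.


Q = K * Hb^2.5 * sin(2 * alpha_b)
Hb^2.5 = 2.19^2.5 = 7.097580
sin(2 * 5.8) = sin(11.6) = 0.201078
Q = 0.31 * 7.097580 * 0.201078
Q = 0.4424 m^3/s

0.4424


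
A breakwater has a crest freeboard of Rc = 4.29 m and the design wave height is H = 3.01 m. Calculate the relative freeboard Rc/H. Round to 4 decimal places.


Relative freeboard = Rc / H
= 4.29 / 3.01
= 1.4252

1.4252


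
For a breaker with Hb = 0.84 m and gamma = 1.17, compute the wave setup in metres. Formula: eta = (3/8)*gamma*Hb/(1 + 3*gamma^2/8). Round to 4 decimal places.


eta = (3/8) * gamma * Hb / (1 + 3*gamma^2/8)
Numerator = (3/8) * 1.17 * 0.84 = 0.368550
Denominator = 1 + 3*1.17^2/8 = 1 + 0.513338 = 1.513338
eta = 0.368550 / 1.513338
eta = 0.2435 m

0.2435


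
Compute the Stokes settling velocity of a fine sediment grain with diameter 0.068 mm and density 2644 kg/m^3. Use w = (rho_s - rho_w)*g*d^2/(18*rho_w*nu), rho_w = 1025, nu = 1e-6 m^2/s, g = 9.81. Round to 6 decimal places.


w = (rho_s - rho_w) * g * d^2 / (18 * rho_w * nu)
d = 0.068 mm = 0.000068 m
rho_s - rho_w = 2644 - 1025 = 1619
Numerator = 1619 * 9.81 * (0.000068)^2 = 0.000073440171
Denominator = 18 * 1025 * 1e-6 = 0.018450
w = 0.003980 m/s

0.003980


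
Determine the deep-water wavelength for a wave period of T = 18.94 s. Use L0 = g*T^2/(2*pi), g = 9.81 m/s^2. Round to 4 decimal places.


L0 = g * T^2 / (2 * pi)
L0 = 9.81 * 18.94^2 / (2 * pi)
L0 = 9.81 * 358.7236 / 6.28319
L0 = 3519.0785 / 6.28319
L0 = 560.0787 m

560.0787


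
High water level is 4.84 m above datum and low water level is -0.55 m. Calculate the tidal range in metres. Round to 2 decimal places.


Tidal range = High water - Low water
Tidal range = 4.84 - (-0.55)
Tidal range = 5.39 m

5.39


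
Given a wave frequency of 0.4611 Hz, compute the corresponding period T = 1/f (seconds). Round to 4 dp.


T = 1 / f
T = 1 / 0.4611
T = 2.1687 s

2.1687


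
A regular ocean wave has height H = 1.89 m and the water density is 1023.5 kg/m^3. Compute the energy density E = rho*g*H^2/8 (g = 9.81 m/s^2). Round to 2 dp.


E = (1/8) * rho * g * H^2
E = (1/8) * 1023.5 * 9.81 * 1.89^2
E = 0.125 * 1023.5 * 9.81 * 3.5721
E = 4483.22 J/m^2

4483.22


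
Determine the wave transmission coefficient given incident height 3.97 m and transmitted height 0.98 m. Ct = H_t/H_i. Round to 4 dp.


Ct = H_t / H_i
Ct = 0.98 / 3.97
Ct = 0.2469

0.2469


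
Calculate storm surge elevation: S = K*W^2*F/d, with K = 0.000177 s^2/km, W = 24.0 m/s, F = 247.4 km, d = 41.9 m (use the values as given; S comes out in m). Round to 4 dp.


S = K * W^2 * F / d
W^2 = 24.0^2 = 576.00
S = 0.000177 * 576.00 * 247.4 / 41.9
Numerator = 0.000177 * 576.00 * 247.4 = 25.222925
S = 25.222925 / 41.9 = 0.6020 m

0.6020


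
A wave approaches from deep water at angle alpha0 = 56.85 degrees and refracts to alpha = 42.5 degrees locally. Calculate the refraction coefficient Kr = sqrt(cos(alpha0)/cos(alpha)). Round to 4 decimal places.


Kr = sqrt(cos(alpha0) / cos(alpha))
cos(56.85) = 0.546833
cos(42.5) = 0.737277
Kr = sqrt(0.546833 / 0.737277)
Kr = sqrt(0.741692)
Kr = 0.8612

0.8612


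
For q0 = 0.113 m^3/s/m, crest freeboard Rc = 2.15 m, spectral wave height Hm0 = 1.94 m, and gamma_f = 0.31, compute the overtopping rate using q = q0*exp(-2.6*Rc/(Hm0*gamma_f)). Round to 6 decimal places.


q = q0 * exp(-2.6 * Rc / (Hm0 * gamma_f))
Exponent = -2.6 * 2.15 / (1.94 * 0.31)
= -2.6 * 2.15 / 0.6014
= -9.294978
exp(-9.294978) = 0.000092
q = 0.113 * 0.000092
q = 0.000010 m^3/s/m

0.000010


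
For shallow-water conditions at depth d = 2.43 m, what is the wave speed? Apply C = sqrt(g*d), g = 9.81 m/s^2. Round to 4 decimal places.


Using the shallow-water approximation:
C = sqrt(g * d) = sqrt(9.81 * 2.43)
C = sqrt(23.8383)
C = 4.8824 m/s

4.8824


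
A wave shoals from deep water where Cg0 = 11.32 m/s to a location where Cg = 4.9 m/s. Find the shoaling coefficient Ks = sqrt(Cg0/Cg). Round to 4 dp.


Ks = sqrt(Cg0 / Cg)
Ks = sqrt(11.32 / 4.9)
Ks = sqrt(2.3102)
Ks = 1.5199

1.5199


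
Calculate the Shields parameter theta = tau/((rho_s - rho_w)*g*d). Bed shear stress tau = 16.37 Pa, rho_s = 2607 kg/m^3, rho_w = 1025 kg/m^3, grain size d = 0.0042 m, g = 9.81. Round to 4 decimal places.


theta = tau / ((rho_s - rho_w) * g * d)
rho_s - rho_w = 2607 - 1025 = 1582
Denominator = 1582 * 9.81 * 0.0042 = 65.181564
theta = 16.37 / 65.181564
theta = 0.2511

0.2511


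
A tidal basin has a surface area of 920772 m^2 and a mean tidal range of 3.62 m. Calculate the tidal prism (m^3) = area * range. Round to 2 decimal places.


Tidal prism = Area * Tidal range
P = 920772 * 3.62
P = 3333194.64 m^3

3333194.64


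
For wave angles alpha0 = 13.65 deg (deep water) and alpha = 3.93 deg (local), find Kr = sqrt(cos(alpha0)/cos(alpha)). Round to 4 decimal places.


Kr = sqrt(cos(alpha0) / cos(alpha))
cos(13.65) = 0.971755
cos(3.93) = 0.997649
Kr = sqrt(0.971755 / 0.997649)
Kr = sqrt(0.974046)
Kr = 0.9869

0.9869


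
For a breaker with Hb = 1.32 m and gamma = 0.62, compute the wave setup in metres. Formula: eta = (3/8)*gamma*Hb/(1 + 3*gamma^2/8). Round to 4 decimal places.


eta = (3/8) * gamma * Hb / (1 + 3*gamma^2/8)
Numerator = (3/8) * 0.62 * 1.32 = 0.306900
Denominator = 1 + 3*0.62^2/8 = 1 + 0.144150 = 1.144150
eta = 0.306900 / 1.144150
eta = 0.2682 m

0.2682


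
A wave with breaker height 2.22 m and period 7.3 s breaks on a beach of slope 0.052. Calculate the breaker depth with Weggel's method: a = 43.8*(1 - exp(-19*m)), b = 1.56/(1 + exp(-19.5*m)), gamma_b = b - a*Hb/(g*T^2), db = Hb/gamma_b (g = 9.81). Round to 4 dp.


a = 43.8 * (1 - exp(-19 * m))
exp(-19 * 0.052) = exp(-0.9880) = 0.372321
a = 43.8 * (1 - 0.372321) = 27.492358
b = 1.56 / (1 + exp(-19.5 * m))
exp(-19.5 * 0.052) = exp(-1.0140) = 0.362765
b = 1.56 / (1 + 0.362765) = 1.144731
Hb / (g * T^2) = 2.22 / (9.81 * 7.3^2) = 2.22 / 522.7749 = 0.00424657
gamma_b = b - a * Hb/(g*T^2) = 1.144731 - 27.492358 * 0.00424657 = 1.027983
db = Hb / gamma_b = 2.22 / 1.027983
db = 2.1596 m

2.1596


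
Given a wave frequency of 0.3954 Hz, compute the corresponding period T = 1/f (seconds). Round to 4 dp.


T = 1 / f
T = 1 / 0.3954
T = 2.5291 s

2.5291


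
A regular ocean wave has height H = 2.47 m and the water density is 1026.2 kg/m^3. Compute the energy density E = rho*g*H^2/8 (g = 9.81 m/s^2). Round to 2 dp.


E = (1/8) * rho * g * H^2
E = (1/8) * 1026.2 * 9.81 * 2.47^2
E = 0.125 * 1026.2 * 9.81 * 6.1009
E = 7677.24 J/m^2

7677.24


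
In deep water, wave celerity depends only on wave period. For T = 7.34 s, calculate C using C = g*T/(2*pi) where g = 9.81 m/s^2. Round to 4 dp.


We use the deep-water celerity formula:
C = g * T / (2 * pi)
C = 9.81 * 7.34 / (2 * 3.14159...)
C = 72.005400 / 6.283185
C = 11.4600 m/s

11.4600


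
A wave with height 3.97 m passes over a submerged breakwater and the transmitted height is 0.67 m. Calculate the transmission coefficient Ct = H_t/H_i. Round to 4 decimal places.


Ct = H_t / H_i
Ct = 0.67 / 3.97
Ct = 0.1688

0.1688


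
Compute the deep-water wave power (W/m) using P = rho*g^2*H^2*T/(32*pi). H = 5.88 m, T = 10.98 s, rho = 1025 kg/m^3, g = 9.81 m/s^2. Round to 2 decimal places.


P = rho * g^2 * H^2 * T / (32 * pi)
P = 1025 * 9.81^2 * 5.88^2 * 10.98 / (32 * pi)
P = 1025 * 96.2361 * 34.5744 * 10.98 / 100.53096
P = 372493.78 W/m

372493.78


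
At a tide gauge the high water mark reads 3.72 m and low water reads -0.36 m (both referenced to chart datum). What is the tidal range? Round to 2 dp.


Tidal range = High water - Low water
Tidal range = 3.72 - (-0.36)
Tidal range = 4.08 m

4.08


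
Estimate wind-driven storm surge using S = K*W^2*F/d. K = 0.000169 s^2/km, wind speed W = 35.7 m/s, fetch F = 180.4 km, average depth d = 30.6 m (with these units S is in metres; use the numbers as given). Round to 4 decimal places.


S = K * W^2 * F / d
W^2 = 35.7^2 = 1274.49
S = 0.000169 * 1274.49 * 180.4 / 30.6
Numerator = 0.000169 * 1274.49 * 180.4 = 38.856141
S = 38.856141 / 30.6 = 1.2698 m

1.2698


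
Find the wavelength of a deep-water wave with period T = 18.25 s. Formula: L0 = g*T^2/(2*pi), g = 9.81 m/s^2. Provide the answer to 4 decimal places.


L0 = g * T^2 / (2 * pi)
L0 = 9.81 * 18.25^2 / (2 * pi)
L0 = 9.81 * 333.0625 / 6.28319
L0 = 3267.3431 / 6.28319
L0 = 520.0138 m

520.0138


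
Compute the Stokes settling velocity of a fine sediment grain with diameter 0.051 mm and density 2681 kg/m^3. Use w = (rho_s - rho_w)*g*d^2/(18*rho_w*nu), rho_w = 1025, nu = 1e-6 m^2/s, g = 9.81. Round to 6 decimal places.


w = (rho_s - rho_w) * g * d^2 / (18 * rho_w * nu)
d = 0.051 mm = 0.000051 m
rho_s - rho_w = 2681 - 1025 = 1656
Numerator = 1656 * 9.81 * (0.000051)^2 = 0.000042254181
Denominator = 18 * 1025 * 1e-6 = 0.018450
w = 0.002290 m/s

0.002290


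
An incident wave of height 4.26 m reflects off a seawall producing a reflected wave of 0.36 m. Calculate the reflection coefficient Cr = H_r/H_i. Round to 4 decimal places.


Cr = H_r / H_i
Cr = 0.36 / 4.26
Cr = 0.0845

0.0845


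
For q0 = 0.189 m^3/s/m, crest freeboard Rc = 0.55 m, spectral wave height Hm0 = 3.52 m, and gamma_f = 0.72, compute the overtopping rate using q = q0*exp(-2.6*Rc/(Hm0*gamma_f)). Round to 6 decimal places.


q = q0 * exp(-2.6 * Rc / (Hm0 * gamma_f))
Exponent = -2.6 * 0.55 / (3.52 * 0.72)
= -2.6 * 0.55 / 2.5344
= -0.564236
exp(-0.564236) = 0.568794
q = 0.189 * 0.568794
q = 0.107502 m^3/s/m

0.107502


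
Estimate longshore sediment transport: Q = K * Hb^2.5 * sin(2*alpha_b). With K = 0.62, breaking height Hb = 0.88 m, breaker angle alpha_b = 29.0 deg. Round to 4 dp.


Q = K * Hb^2.5 * sin(2 * alpha_b)
Hb^2.5 = 0.88^2.5 = 0.726452
sin(2 * 29.0) = sin(58.0) = 0.848048
Q = 0.62 * 0.726452 * 0.848048
Q = 0.3820 m^3/s

0.3820


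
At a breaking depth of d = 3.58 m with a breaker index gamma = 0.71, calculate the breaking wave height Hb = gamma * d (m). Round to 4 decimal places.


Hb = gamma * d
Hb = 0.71 * 3.58
Hb = 2.5418 m

2.5418


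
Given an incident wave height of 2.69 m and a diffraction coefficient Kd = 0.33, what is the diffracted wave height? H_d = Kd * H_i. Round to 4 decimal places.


H_d = Kd * H_i
H_d = 0.33 * 2.69
H_d = 0.8877 m

0.8877


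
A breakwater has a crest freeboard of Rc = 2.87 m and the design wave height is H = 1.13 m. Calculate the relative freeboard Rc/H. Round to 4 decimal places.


Relative freeboard = Rc / H
= 2.87 / 1.13
= 2.5398

2.5398


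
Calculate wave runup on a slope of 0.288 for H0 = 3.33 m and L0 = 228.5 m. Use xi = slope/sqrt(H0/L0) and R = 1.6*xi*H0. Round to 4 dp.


xi = slope / sqrt(H0/L0)
H0/L0 = 3.33/228.5 = 0.014573
sqrt(0.014573) = 0.120720
xi = 0.288 / 0.120720 = 2.385687
R = 1.6 * xi * H0 = 1.6 * 2.385687 * 3.33
R = 12.7109 m

12.7109


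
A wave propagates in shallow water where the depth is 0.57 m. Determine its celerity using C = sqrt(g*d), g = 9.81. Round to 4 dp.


Using the shallow-water approximation:
C = sqrt(g * d) = sqrt(9.81 * 0.57)
C = sqrt(5.5917)
C = 2.3647 m/s

2.3647


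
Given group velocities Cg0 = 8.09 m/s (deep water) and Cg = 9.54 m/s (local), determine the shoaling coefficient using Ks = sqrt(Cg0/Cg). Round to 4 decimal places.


Ks = sqrt(Cg0 / Cg)
Ks = sqrt(8.09 / 9.54)
Ks = sqrt(0.8480)
Ks = 0.9209

0.9209


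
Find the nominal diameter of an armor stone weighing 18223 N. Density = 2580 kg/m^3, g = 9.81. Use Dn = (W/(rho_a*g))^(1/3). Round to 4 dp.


V = W / (rho_a * g)
V = 18223 / (2580 * 9.81)
V = 18223 / 25309.80
V = 0.719998 m^3
Dn = V^(1/3) = 0.719998^(1/3)
Dn = 0.8963 m

0.8963


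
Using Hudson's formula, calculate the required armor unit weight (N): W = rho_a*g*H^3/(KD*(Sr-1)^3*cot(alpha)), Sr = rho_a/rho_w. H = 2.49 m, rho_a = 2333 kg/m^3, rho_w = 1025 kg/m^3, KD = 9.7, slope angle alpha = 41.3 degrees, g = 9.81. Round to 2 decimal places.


Sr = rho_a / rho_w = 2333 / 1025 = 2.276098
(Sr - 1) = 1.276098
(Sr - 1)^3 = 2.078029
cot(41.3) = 1 / tan(41.3) = 1 / 0.878521 = 1.138276
Numerator = 2333 * 9.81 * 2.49^3 = 353331.0365
Denominator = 9.7 * 2.078029 * 1.138276 = 22.944098
W = 353331.0365 / 22.944098
W = 15399.65 N

15399.65


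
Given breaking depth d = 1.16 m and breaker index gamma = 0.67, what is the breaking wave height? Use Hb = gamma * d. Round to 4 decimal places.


Hb = gamma * d
Hb = 0.67 * 1.16
Hb = 0.7772 m

0.7772


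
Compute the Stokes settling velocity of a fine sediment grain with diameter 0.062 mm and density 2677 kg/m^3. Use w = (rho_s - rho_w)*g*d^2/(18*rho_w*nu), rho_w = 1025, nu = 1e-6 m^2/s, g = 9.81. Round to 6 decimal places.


w = (rho_s - rho_w) * g * d^2 / (18 * rho_w * nu)
d = 0.062 mm = 0.000062 m
rho_s - rho_w = 2677 - 1025 = 1652
Numerator = 1652 * 9.81 * (0.000062)^2 = 0.000062296325
Denominator = 18 * 1025 * 1e-6 = 0.018450
w = 0.003376 m/s

0.003376


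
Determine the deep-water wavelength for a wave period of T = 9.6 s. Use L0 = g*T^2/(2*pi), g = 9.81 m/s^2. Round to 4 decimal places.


L0 = g * T^2 / (2 * pi)
L0 = 9.81 * 9.6^2 / (2 * pi)
L0 = 9.81 * 92.1600 / 6.28319
L0 = 904.0896 / 6.28319
L0 = 143.8903 m

143.8903


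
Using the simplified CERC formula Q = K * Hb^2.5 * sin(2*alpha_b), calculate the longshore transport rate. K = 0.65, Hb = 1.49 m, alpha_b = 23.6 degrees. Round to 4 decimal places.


Q = K * Hb^2.5 * sin(2 * alpha_b)
Hb^2.5 = 1.49^2.5 = 2.709977
sin(2 * 23.6) = sin(47.2) = 0.733730
Q = 0.65 * 2.709977 * 0.733730
Q = 1.2925 m^3/s

1.2925


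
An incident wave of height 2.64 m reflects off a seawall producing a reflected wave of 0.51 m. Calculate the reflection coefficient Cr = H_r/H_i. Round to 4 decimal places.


Cr = H_r / H_i
Cr = 0.51 / 2.64
Cr = 0.1932

0.1932


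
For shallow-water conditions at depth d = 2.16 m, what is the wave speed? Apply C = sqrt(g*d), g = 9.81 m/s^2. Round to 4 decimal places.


Using the shallow-water approximation:
C = sqrt(g * d) = sqrt(9.81 * 2.16)
C = sqrt(21.1896)
C = 4.6032 m/s

4.6032


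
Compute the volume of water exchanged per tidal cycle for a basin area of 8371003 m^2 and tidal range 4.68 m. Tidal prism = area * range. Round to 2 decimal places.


Tidal prism = Area * Tidal range
P = 8371003 * 4.68
P = 39176294.04 m^3

39176294.04


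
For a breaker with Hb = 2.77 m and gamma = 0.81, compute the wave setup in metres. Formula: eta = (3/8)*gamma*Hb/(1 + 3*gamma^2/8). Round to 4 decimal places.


eta = (3/8) * gamma * Hb / (1 + 3*gamma^2/8)
Numerator = (3/8) * 0.81 * 2.77 = 0.841388
Denominator = 1 + 3*0.81^2/8 = 1 + 0.246038 = 1.246038
eta = 0.841388 / 1.246038
eta = 0.6753 m

0.6753


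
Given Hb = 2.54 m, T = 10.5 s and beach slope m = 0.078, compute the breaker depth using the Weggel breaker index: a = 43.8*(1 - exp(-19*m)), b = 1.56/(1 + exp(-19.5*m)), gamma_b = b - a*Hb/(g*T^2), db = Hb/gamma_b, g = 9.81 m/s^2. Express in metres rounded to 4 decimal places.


a = 43.8 * (1 - exp(-19 * m))
exp(-19 * 0.078) = exp(-1.4820) = 0.227183
a = 43.8 * (1 - 0.227183) = 33.849390
b = 1.56 / (1 + exp(-19.5 * m))
exp(-19.5 * 0.078) = exp(-1.5210) = 0.218493
b = 1.56 / (1 + 0.218493) = 1.280270
Hb / (g * T^2) = 2.54 / (9.81 * 10.5^2) = 2.54 / 1081.5525 = 0.00234848
gamma_b = b - a * Hb/(g*T^2) = 1.280270 - 33.849390 * 0.00234848 = 1.200775
db = Hb / gamma_b = 2.54 / 1.200775
db = 2.1153 m

2.1153


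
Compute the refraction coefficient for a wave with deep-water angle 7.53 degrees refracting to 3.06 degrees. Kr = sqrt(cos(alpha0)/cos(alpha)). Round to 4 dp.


Kr = sqrt(cos(alpha0) / cos(alpha))
cos(7.53) = 0.991376
cos(3.06) = 0.998574
Kr = sqrt(0.991376 / 0.998574)
Kr = sqrt(0.992792)
Kr = 0.9964

0.9964


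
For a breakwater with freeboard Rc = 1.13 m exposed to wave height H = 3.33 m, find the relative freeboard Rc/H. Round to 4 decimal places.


Relative freeboard = Rc / H
= 1.13 / 3.33
= 0.3393

0.3393


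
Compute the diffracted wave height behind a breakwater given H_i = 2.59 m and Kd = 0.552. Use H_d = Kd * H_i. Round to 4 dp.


H_d = Kd * H_i
H_d = 0.552 * 2.59
H_d = 1.4297 m

1.4297


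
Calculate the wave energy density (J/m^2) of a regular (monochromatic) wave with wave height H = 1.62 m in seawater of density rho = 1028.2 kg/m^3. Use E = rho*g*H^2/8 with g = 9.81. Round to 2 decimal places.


E = (1/8) * rho * g * H^2
E = (1/8) * 1028.2 * 9.81 * 1.62^2
E = 0.125 * 1028.2 * 9.81 * 2.6244
E = 3308.92 J/m^2

3308.92


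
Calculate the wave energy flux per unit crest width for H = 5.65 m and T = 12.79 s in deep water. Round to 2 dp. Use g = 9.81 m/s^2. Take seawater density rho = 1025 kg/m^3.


P = rho * g^2 * H^2 * T / (32 * pi)
P = 1025 * 9.81^2 * 5.65^2 * 12.79 / (32 * pi)
P = 1025 * 96.2361 * 31.9225 * 12.79 / 100.53096
P = 400617.09 W/m

400617.09


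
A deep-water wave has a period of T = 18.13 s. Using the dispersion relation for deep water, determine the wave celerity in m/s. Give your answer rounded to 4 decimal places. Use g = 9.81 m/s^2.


We use the deep-water celerity formula:
C = g * T / (2 * pi)
C = 9.81 * 18.13 / (2 * 3.14159...)
C = 177.855300 / 6.283185
C = 28.3066 m/s

28.3066


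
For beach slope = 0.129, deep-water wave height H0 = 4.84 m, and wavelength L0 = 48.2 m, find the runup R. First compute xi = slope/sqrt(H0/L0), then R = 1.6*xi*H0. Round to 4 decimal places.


xi = slope / sqrt(H0/L0)
H0/L0 = 4.84/48.2 = 0.100415
sqrt(0.100415) = 0.316883
xi = 0.129 / 0.316883 = 0.407090
R = 1.6 * xi * H0 = 1.6 * 0.407090 * 4.84
R = 3.1525 m

3.1525


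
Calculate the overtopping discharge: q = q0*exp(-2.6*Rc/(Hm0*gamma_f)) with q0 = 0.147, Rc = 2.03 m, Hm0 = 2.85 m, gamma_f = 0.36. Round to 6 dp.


q = q0 * exp(-2.6 * Rc / (Hm0 * gamma_f))
Exponent = -2.6 * 2.03 / (2.85 * 0.36)
= -2.6 * 2.03 / 1.0260
= -5.144250
exp(-5.144250) = 0.005833
q = 0.147 * 0.005833
q = 0.000857 m^3/s/m

0.000857


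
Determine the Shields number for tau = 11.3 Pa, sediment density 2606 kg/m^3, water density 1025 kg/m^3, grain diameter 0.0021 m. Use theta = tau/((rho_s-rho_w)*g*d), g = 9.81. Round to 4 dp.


theta = tau / ((rho_s - rho_w) * g * d)
rho_s - rho_w = 2606 - 1025 = 1581
Denominator = 1581 * 9.81 * 0.0021 = 32.570181
theta = 11.3 / 32.570181
theta = 0.3469

0.3469


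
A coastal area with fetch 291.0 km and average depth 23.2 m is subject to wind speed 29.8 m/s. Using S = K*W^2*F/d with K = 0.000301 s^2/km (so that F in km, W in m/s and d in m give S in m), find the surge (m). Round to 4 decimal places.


S = K * W^2 * F / d
W^2 = 29.8^2 = 888.04
S = 0.000301 * 888.04 * 291.0 / 23.2
Numerator = 0.000301 * 888.04 * 291.0 = 77.784312
S = 77.784312 / 23.2 = 3.3528 m

3.3528


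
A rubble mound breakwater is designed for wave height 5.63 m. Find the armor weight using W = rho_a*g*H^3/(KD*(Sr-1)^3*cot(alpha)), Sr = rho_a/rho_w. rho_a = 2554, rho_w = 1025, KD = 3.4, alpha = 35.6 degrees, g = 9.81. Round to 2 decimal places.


Sr = rho_a / rho_w = 2554 / 1025 = 2.491707
(Sr - 1) = 1.491707
(Sr - 1)^3 = 3.319333
cot(35.6) = 1 / tan(35.6) = 1 / 0.715930 = 1.396785
Numerator = 2554 * 9.81 * 5.63^3 = 4471107.2222
Denominator = 3.4 * 3.319333 * 1.396785 = 15.763745
W = 4471107.2222 / 15.763745
W = 283632.29 N

283632.29


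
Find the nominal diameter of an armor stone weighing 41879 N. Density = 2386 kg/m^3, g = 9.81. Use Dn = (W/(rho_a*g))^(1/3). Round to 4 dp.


V = W / (rho_a * g)
V = 41879 / (2386 * 9.81)
V = 41879 / 23406.66
V = 1.789192 m^3
Dn = V^(1/3) = 1.789192^(1/3)
Dn = 1.2140 m

1.2140


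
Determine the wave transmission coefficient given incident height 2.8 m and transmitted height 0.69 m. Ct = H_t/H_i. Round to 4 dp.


Ct = H_t / H_i
Ct = 0.69 / 2.8
Ct = 0.2464

0.2464


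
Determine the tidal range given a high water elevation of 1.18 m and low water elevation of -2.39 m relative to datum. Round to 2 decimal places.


Tidal range = High water - Low water
Tidal range = 1.18 - (-2.39)
Tidal range = 3.57 m

3.57


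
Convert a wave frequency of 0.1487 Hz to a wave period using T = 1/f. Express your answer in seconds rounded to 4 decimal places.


T = 1 / f
T = 1 / 0.1487
T = 6.7249 s

6.7249


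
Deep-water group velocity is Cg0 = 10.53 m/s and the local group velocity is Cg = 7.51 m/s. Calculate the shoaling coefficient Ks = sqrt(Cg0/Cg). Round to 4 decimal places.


Ks = sqrt(Cg0 / Cg)
Ks = sqrt(10.53 / 7.51)
Ks = sqrt(1.4021)
Ks = 1.1841

1.1841


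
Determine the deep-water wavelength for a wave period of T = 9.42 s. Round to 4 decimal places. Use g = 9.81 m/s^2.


L0 = g * T^2 / (2 * pi)
L0 = 9.81 * 9.42^2 / (2 * pi)
L0 = 9.81 * 88.7364 / 6.28319
L0 = 870.5041 / 6.28319
L0 = 138.5450 m

138.5450


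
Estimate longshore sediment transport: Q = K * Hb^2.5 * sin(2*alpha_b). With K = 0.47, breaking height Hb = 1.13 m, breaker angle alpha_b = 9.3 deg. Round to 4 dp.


Q = K * Hb^2.5 * sin(2 * alpha_b)
Hb^2.5 = 1.13^2.5 = 1.357363
sin(2 * 9.3) = sin(18.6) = 0.318959
Q = 0.47 * 1.357363 * 0.318959
Q = 0.2035 m^3/s

0.2035


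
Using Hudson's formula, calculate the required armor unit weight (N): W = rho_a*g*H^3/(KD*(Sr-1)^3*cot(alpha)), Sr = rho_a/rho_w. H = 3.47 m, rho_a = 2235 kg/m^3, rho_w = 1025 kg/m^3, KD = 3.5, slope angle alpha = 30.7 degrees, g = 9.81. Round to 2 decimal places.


Sr = rho_a / rho_w = 2235 / 1025 = 2.180488
(Sr - 1) = 1.180488
(Sr - 1)^3 = 1.645071
cot(30.7) = 1 / tan(30.7) = 1 / 0.593757 = 1.684192
Numerator = 2235 * 9.81 * 3.47^3 = 916083.2854
Denominator = 3.5 * 1.645071 * 1.684192 = 9.697151
W = 916083.2854 / 9.697151
W = 94469.33 N

94469.33


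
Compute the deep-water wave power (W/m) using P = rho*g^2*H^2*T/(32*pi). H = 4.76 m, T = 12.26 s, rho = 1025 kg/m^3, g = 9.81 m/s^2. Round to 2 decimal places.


P = rho * g^2 * H^2 * T / (32 * pi)
P = 1025 * 9.81^2 * 4.76^2 * 12.26 / (32 * pi)
P = 1025 * 96.2361 * 22.6576 * 12.26 / 100.53096
P = 272562.69 W/m

272562.69


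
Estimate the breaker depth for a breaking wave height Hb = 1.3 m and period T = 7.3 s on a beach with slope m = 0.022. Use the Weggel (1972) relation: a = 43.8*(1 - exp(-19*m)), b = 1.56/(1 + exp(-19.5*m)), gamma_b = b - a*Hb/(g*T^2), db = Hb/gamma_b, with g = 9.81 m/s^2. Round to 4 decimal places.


a = 43.8 * (1 - exp(-19 * m))
exp(-19 * 0.022) = exp(-0.4180) = 0.658362
a = 43.8 * (1 - 0.658362) = 14.963734
b = 1.56 / (1 + exp(-19.5 * m))
exp(-19.5 * 0.022) = exp(-0.4290) = 0.651160
b = 1.56 / (1 + 0.651160) = 0.944790
Hb / (g * T^2) = 1.3 / (9.81 * 7.3^2) = 1.3 / 522.7749 = 0.00248673
gamma_b = b - a * Hb/(g*T^2) = 0.944790 - 14.963734 * 0.00248673 = 0.907580
db = Hb / gamma_b = 1.3 / 0.907580
db = 1.4324 m

1.4324


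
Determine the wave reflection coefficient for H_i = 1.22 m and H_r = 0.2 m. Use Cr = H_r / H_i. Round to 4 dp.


Cr = H_r / H_i
Cr = 0.2 / 1.22
Cr = 0.1639

0.1639


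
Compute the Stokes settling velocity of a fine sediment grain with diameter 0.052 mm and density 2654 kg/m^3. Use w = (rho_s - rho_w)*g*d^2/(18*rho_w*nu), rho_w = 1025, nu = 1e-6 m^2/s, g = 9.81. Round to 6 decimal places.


w = (rho_s - rho_w) * g * d^2 / (18 * rho_w * nu)
d = 0.052 mm = 0.000052 m
rho_s - rho_w = 2654 - 1025 = 1629
Numerator = 1629 * 9.81 * (0.000052)^2 = 0.000043211245
Denominator = 18 * 1025 * 1e-6 = 0.018450
w = 0.002342 m/s

0.002342


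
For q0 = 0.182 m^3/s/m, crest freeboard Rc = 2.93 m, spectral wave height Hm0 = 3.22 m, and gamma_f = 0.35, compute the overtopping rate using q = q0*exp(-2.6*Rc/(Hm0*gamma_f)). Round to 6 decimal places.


q = q0 * exp(-2.6 * Rc / (Hm0 * gamma_f))
Exponent = -2.6 * 2.93 / (3.22 * 0.35)
= -2.6 * 2.93 / 1.1270
= -6.759539
exp(-6.759539) = 0.001160
q = 0.182 * 0.001160
q = 0.000211 m^3/s/m

0.000211


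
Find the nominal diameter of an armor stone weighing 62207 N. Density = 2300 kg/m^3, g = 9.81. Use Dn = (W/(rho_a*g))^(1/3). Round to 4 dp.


V = W / (rho_a * g)
V = 62207 / (2300 * 9.81)
V = 62207 / 22563.00
V = 2.757036 m^3
Dn = V^(1/3) = 2.757036^(1/3)
Dn = 1.4022 m

1.4022


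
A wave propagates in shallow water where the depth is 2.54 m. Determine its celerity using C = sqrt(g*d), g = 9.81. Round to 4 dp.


Using the shallow-water approximation:
C = sqrt(g * d) = sqrt(9.81 * 2.54)
C = sqrt(24.9174)
C = 4.9917 m/s

4.9917


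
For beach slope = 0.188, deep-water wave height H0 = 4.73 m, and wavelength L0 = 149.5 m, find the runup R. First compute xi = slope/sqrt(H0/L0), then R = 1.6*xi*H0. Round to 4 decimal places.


xi = slope / sqrt(H0/L0)
H0/L0 = 4.73/149.5 = 0.031639
sqrt(0.031639) = 0.177873
xi = 0.188 / 0.177873 = 1.056934
R = 1.6 * xi * H0 = 1.6 * 1.056934 * 4.73
R = 7.9989 m

7.9989


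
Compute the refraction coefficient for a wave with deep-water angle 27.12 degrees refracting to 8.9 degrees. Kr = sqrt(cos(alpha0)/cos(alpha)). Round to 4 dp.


Kr = sqrt(cos(alpha0) / cos(alpha))
cos(27.12) = 0.890054
cos(8.9) = 0.987960
Kr = sqrt(0.890054 / 0.987960)
Kr = sqrt(0.900901)
Kr = 0.9492

0.9492


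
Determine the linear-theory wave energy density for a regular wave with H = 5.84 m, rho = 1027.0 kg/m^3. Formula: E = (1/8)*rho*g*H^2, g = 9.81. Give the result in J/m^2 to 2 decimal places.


E = (1/8) * rho * g * H^2
E = (1/8) * 1027.0 * 9.81 * 5.84^2
E = 0.125 * 1027.0 * 9.81 * 34.1056
E = 42951.19 J/m^2

42951.19


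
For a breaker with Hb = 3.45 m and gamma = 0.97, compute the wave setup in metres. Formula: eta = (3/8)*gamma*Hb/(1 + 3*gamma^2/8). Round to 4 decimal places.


eta = (3/8) * gamma * Hb / (1 + 3*gamma^2/8)
Numerator = (3/8) * 0.97 * 3.45 = 1.254938
Denominator = 1 + 3*0.97^2/8 = 1 + 0.352838 = 1.352838
eta = 1.254938 / 1.352838
eta = 0.9276 m

0.9276


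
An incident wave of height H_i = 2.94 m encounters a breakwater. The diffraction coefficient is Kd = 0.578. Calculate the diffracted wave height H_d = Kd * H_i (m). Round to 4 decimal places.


H_d = Kd * H_i
H_d = 0.578 * 2.94
H_d = 1.6993 m

1.6993


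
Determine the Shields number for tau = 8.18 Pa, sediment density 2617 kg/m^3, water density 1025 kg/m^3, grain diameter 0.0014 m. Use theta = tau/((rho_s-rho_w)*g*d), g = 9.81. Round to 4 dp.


theta = tau / ((rho_s - rho_w) * g * d)
rho_s - rho_w = 2617 - 1025 = 1592
Denominator = 1592 * 9.81 * 0.0014 = 21.864528
theta = 8.18 / 21.864528
theta = 0.3741

0.3741


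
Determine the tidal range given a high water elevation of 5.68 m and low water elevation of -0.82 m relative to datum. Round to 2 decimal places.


Tidal range = High water - Low water
Tidal range = 5.68 - (-0.82)
Tidal range = 6.50 m

6.50


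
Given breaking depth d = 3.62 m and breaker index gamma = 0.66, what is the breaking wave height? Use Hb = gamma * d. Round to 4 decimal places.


Hb = gamma * d
Hb = 0.66 * 3.62
Hb = 2.3892 m

2.3892


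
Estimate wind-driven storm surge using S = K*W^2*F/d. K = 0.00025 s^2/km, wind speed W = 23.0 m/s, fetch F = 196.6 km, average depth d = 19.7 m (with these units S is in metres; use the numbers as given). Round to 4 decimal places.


S = K * W^2 * F / d
W^2 = 23.0^2 = 529.00
S = 0.00025 * 529.00 * 196.6 / 19.7
Numerator = 0.00025 * 529.00 * 196.6 = 26.000350
S = 26.000350 / 19.7 = 1.3198 m

1.3198


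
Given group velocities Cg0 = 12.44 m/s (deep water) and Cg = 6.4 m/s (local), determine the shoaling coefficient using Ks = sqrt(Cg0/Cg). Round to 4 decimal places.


Ks = sqrt(Cg0 / Cg)
Ks = sqrt(12.44 / 6.4)
Ks = sqrt(1.9437)
Ks = 1.3942

1.3942


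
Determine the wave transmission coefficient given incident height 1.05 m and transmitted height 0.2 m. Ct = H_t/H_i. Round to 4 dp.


Ct = H_t / H_i
Ct = 0.2 / 1.05
Ct = 0.1905

0.1905


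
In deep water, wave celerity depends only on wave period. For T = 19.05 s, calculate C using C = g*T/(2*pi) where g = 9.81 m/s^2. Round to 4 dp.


We use the deep-water celerity formula:
C = g * T / (2 * pi)
C = 9.81 * 19.05 / (2 * 3.14159...)
C = 186.880500 / 6.283185
C = 29.7430 m/s

29.7430


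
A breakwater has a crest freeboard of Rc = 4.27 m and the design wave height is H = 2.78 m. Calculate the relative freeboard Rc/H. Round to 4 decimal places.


Relative freeboard = Rc / H
= 4.27 / 2.78
= 1.5360

1.5360


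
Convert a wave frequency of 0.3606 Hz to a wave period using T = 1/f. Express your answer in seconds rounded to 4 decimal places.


T = 1 / f
T = 1 / 0.3606
T = 2.7732 s

2.7732


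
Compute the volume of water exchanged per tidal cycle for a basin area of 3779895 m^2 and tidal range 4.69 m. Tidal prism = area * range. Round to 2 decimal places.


Tidal prism = Area * Tidal range
P = 3779895 * 4.69
P = 17727707.55 m^3

17727707.55


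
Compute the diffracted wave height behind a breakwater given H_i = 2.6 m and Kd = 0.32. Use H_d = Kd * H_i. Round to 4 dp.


H_d = Kd * H_i
H_d = 0.32 * 2.6
H_d = 0.8320 m

0.8320


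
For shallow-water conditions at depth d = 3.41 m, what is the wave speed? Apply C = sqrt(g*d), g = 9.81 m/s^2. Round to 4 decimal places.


Using the shallow-water approximation:
C = sqrt(g * d) = sqrt(9.81 * 3.41)
C = sqrt(33.4521)
C = 5.7838 m/s

5.7838


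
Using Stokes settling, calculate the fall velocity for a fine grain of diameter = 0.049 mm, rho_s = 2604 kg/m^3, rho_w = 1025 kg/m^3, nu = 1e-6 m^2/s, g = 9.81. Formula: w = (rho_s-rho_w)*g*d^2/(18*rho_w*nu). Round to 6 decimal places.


w = (rho_s - rho_w) * g * d^2 / (18 * rho_w * nu)
d = 0.049 mm = 0.000049 m
rho_s - rho_w = 2604 - 1025 = 1579
Numerator = 1579 * 9.81 * (0.000049)^2 = 0.000037191466
Denominator = 18 * 1025 * 1e-6 = 0.018450
w = 0.002016 m/s

0.002016


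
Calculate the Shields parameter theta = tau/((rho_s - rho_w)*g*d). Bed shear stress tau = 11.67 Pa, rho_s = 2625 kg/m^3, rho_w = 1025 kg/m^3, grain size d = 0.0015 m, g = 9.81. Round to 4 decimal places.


theta = tau / ((rho_s - rho_w) * g * d)
rho_s - rho_w = 2625 - 1025 = 1600
Denominator = 1600 * 9.81 * 0.0015 = 23.544000
theta = 11.67 / 23.544000
theta = 0.4957

0.4957


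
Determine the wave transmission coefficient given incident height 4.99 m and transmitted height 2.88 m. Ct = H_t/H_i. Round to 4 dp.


Ct = H_t / H_i
Ct = 2.88 / 4.99
Ct = 0.5772

0.5772


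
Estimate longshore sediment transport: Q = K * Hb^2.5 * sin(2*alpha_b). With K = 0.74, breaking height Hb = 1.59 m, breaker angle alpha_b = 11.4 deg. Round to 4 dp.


Q = K * Hb^2.5 * sin(2 * alpha_b)
Hb^2.5 = 1.59^2.5 = 3.187813
sin(2 * 11.4) = sin(22.8) = 0.387516
Q = 0.74 * 3.187813 * 0.387516
Q = 0.9141 m^3/s

0.9141


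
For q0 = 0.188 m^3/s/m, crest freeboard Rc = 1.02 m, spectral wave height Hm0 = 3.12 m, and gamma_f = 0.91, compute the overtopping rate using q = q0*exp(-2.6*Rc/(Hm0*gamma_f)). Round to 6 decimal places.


q = q0 * exp(-2.6 * Rc / (Hm0 * gamma_f))
Exponent = -2.6 * 1.02 / (3.12 * 0.91)
= -2.6 * 1.02 / 2.8392
= -0.934066
exp(-0.934066) = 0.392953
q = 0.188 * 0.392953
q = 0.073875 m^3/s/m

0.073875


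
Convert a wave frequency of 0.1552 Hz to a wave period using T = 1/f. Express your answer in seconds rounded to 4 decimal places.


T = 1 / f
T = 1 / 0.1552
T = 6.4433 s

6.4433


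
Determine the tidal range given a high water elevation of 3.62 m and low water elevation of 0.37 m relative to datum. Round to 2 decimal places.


Tidal range = High water - Low water
Tidal range = 3.62 - (0.37)
Tidal range = 3.25 m

3.25


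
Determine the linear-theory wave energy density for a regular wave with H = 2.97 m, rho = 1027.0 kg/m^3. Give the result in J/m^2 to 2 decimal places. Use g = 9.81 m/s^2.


E = (1/8) * rho * g * H^2
E = (1/8) * 1027.0 * 9.81 * 2.97^2
E = 0.125 * 1027.0 * 9.81 * 8.8209
E = 11108.68 J/m^2

11108.68


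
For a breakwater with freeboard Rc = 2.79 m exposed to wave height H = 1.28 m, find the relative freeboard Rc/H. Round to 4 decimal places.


Relative freeboard = Rc / H
= 2.79 / 1.28
= 2.1797

2.1797


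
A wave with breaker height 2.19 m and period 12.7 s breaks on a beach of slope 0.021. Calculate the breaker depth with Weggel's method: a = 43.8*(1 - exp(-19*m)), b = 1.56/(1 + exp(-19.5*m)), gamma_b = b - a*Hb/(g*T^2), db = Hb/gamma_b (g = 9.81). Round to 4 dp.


a = 43.8 * (1 - exp(-19 * m))
exp(-19 * 0.021) = exp(-0.3990) = 0.670991
a = 43.8 * (1 - 0.670991) = 14.410607
b = 1.56 / (1 + exp(-19.5 * m))
exp(-19.5 * 0.021) = exp(-0.4095) = 0.663982
b = 1.56 / (1 + 0.663982) = 0.937510
Hb / (g * T^2) = 2.19 / (9.81 * 12.7^2) = 2.19 / 1582.2549 = 0.00138410
gamma_b = b - a * Hb/(g*T^2) = 0.937510 - 14.410607 * 0.00138410 = 0.917564
db = Hb / gamma_b = 2.19 / 0.917564
db = 2.3868 m

2.3868


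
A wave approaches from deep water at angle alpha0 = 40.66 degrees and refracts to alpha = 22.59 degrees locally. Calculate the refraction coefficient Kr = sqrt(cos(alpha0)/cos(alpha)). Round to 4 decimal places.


Kr = sqrt(cos(alpha0) / cos(alpha))
cos(40.66) = 0.758589
cos(22.59) = 0.923277
Kr = sqrt(0.758589 / 0.923277)
Kr = sqrt(0.821627)
Kr = 0.9064

0.9064


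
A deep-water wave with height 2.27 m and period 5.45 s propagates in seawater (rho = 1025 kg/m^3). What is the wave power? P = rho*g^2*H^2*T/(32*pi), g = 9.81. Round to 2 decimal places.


P = rho * g^2 * H^2 * T / (32 * pi)
P = 1025 * 9.81^2 * 2.27^2 * 5.45 / (32 * pi)
P = 1025 * 96.2361 * 5.1529 * 5.45 / 100.53096
P = 27555.62 W/m

27555.62


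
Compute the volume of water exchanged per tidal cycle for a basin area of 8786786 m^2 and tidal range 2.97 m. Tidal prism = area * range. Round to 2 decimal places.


Tidal prism = Area * Tidal range
P = 8786786 * 2.97
P = 26096754.42 m^3

26096754.42


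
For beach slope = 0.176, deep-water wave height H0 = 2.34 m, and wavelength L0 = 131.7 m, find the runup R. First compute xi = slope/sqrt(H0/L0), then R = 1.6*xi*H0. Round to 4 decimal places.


xi = slope / sqrt(H0/L0)
H0/L0 = 2.34/131.7 = 0.017768
sqrt(0.017768) = 0.133295
xi = 0.176 / 0.133295 = 1.320376
R = 1.6 * xi * H0 = 1.6 * 1.320376 * 2.34
R = 4.9435 m

4.9435


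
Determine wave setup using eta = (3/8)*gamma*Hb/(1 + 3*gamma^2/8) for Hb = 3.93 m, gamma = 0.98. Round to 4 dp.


eta = (3/8) * gamma * Hb / (1 + 3*gamma^2/8)
Numerator = (3/8) * 0.98 * 3.93 = 1.444275
Denominator = 1 + 3*0.98^2/8 = 1 + 0.360150 = 1.360150
eta = 1.444275 / 1.360150
eta = 1.0618 m

1.0618


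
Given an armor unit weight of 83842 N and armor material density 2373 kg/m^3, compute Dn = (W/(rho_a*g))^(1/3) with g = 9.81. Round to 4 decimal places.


V = W / (rho_a * g)
V = 83842 / (2373 * 9.81)
V = 83842 / 23279.13
V = 3.601595 m^3
Dn = V^(1/3) = 3.601595^(1/3)
Dn = 1.5328 m

1.5328


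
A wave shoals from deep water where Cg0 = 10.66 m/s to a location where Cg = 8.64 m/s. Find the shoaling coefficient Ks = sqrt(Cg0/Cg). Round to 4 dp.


Ks = sqrt(Cg0 / Cg)
Ks = sqrt(10.66 / 8.64)
Ks = sqrt(1.2338)
Ks = 1.1108

1.1108


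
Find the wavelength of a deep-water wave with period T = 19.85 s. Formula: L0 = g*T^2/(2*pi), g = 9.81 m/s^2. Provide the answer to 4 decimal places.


L0 = g * T^2 / (2 * pi)
L0 = 9.81 * 19.85^2 / (2 * pi)
L0 = 9.81 * 394.0225 / 6.28319
L0 = 3865.3607 / 6.28319
L0 = 615.1913 m

615.1913


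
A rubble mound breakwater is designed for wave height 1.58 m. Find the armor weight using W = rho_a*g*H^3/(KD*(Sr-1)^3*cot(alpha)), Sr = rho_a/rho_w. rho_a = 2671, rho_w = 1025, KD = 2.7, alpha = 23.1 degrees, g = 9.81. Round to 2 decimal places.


Sr = rho_a / rho_w = 2671 / 1025 = 2.605854
(Sr - 1) = 1.605854
(Sr - 1)^3 = 4.141121
cot(23.1) = 1 / tan(23.1) = 1 / 0.426536 = 2.344467
Numerator = 2671 * 9.81 * 1.58^3 = 103350.8746
Denominator = 2.7 * 4.141121 * 2.344467 = 26.213549
W = 103350.8746 / 26.213549
W = 3942.65 N

3942.65


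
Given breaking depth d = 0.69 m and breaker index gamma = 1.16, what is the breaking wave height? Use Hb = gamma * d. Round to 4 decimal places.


Hb = gamma * d
Hb = 1.16 * 0.69
Hb = 0.8004 m

0.8004
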